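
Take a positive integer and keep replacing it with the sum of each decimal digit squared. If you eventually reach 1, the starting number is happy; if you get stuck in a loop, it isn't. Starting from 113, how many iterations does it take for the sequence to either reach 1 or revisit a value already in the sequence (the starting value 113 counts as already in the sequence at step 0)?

113 → 1² + 1² + 3² = 11
11 → 1² + 1² = 2
2 → 2² = 4
4 → 4² = 16
16 → 1² + 6² = 37
37 → 3² + 7² = 58
58 → 5² + 8² = 89
89 → 8² + 9² = 145
145 → 1² + 4² + 5² = 42
42 → 4² + 2² = 20
20 → 2² + 0² = 4  — 4 repeats.
That took 11 steps.

11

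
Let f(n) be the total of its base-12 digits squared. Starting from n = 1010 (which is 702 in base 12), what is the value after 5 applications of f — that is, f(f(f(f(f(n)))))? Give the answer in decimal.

1010 = (7,0,2)_12 → 7² + 0² + 2² = 53
53 = (4,5)_12 → 4² + 5² = 41
41 = (3,5)_12 → 3² + 5² = 34
34 = (2,10)_12 → 2² + 10² = 104
104 = (8,8)_12 → 8² + 8² = 128

128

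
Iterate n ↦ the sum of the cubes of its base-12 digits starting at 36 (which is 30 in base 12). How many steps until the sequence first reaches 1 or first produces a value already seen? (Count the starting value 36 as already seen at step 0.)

13

36 = (3,0)_12 → 3³ + 0³ = 27
27 = (2,3)_12 → 2³ + 3³ = 35
35 = (2,11)_12 → 2³ + 11³ = 1339
1339 = (9,3,7)_12 → 9³ + 3³ + 7³ = 1099
1099 = (7,7,7)_12 → 7³ + 7³ + 7³ = 1029
1029 = (7,1,9)_12 → 7³ + 1³ + 9³ = 1073
1073 = (7,5,5)_12 → 7³ + 5³ + 5³ = 593
593 = (4,1,5)_12 → 4³ + 1³ + 5³ = 190
190 = (1,3,10)_12 → 1³ + 3³ + 10³ = 1028
1028 = (7,1,8)_12 → 7³ + 1³ + 8³ = 856
856 = (5,11,4)_12 → 5³ + 11³ + 4³ = 1520
1520 = (10,6,8)_12 → 10³ + 6³ + 8³ = 1728
1728 = (1,0,0,0)_12 → 1³ + 0³ + 0³ + 0³ = 1  — reached 1.
That took 13 steps.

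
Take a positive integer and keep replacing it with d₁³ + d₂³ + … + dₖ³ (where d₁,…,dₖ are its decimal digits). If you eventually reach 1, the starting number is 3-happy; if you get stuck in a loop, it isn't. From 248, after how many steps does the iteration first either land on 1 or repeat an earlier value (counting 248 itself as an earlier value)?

11

248 → 2³ + 4³ + 8³ = 8 + 64 + 512 = 584
584 → 5³ + 8³ + 4³ = 125 + 512 + 64 = 701
701 → 7³ + 0³ + 1³ = 343 + 0 + 1 = 344
344 → 3³ + 4³ + 4³ = 27 + 64 + 64 = 155
155 → 1³ + 5³ + 5³ = 1 + 125 + 125 = 251
251 → 2³ + 5³ + 1³ = 8 + 125 + 1 = 134
134 → 1³ + 3³ + 4³ = 1 + 27 + 64 = 92
92 → 9³ + 2³ = 729 + 8 = 737
737 → 7³ + 3³ + 7³ = 343 + 27 + 343 = 713
713 → 7³ + 1³ + 3³ = 343 + 1 + 27 = 371
371 → 3³ + 7³ + 1³ = 27 + 343 + 1 = 371  — 371 repeats.
That took 11 steps.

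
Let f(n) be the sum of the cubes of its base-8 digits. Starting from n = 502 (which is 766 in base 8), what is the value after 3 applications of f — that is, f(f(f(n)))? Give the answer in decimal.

502 = (7,6,6)_8 → 7³ + 6³ + 6³ = 343 + 216 + 216 = 775
775 = (1,4,0,7)_8 → 1³ + 4³ + 0³ + 7³ = 1 + 64 + 0 + 343 = 408
408 = (6,3,0)_8 → 6³ + 3³ + 0³ = 216 + 27 + 0 = 243

243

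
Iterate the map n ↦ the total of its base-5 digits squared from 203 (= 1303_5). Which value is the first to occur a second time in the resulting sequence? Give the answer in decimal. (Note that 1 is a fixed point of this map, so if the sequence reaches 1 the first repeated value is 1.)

203 = (1,3,0,3)_5 → 1² + 3² + 0² + 3² = 1 + 9 + 0 + 9 = 19
19 = (3,4)_5 → 3² + 4² = 9 + 16 = 25
25 = (1,0,0)_5 → 1² + 0² + 0² = 1 + 0 + 0 = 1  — reached the fixed point 1.
1 → 1, so 1 is the first repeated value.

1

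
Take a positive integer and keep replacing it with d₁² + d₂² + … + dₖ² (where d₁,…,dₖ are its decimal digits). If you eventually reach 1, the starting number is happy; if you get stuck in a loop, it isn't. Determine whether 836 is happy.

happy

836 → 8² + 3² + 6² = 109
109 → 1² + 0² + 9² = 82
82 → 8² + 2² = 68
68 → 6² + 8² = 100
100 → 1² + 0² + 0² = 1  — reached 1.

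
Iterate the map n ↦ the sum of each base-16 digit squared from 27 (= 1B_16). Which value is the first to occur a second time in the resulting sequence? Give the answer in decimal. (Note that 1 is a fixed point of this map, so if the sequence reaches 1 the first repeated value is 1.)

27 = (1,11)_16 → 1² + 11² = 122
122 = (7,10)_16 → 7² + 10² = 149
149 = (9,5)_16 → 9² + 5² = 106
106 = (6,10)_16 → 6² + 10² = 136
136 = (8,8)_16 → 8² + 8² = 128
128 = (8,0)_16 → 8² + 0² = 64
64 = (4,0)_16 → 4² + 0² = 16
16 = (1,0)_16 → 1² + 0² = 1  — reached the fixed point 1.
1 → 1, so 1 is the first repeated value.

1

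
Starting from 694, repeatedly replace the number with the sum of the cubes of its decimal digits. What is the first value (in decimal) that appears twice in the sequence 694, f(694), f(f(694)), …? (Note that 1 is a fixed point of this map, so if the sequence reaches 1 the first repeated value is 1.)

370

694 → 6³ + 9³ + 4³ = 1009
1009 → 1³ + 0³ + 0³ + 9³ = 730
730 → 7³ + 3³ + 0³ = 370
370 → 3³ + 7³ + 0³ = 370  — 370 already appeared earlier.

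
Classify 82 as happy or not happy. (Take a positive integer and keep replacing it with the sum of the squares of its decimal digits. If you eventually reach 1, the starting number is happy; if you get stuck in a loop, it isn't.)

82 → 8² + 2² = 64 + 4 = 68
68 → 6² + 8² = 36 + 64 = 100
100 → 1² + 0² + 0² = 1 + 0 + 0 = 1  — reached 1.

happy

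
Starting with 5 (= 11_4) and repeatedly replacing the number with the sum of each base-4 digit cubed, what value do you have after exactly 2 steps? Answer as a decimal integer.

5 = (1,1)_4 → 2
2 = (2)_4 → 8

8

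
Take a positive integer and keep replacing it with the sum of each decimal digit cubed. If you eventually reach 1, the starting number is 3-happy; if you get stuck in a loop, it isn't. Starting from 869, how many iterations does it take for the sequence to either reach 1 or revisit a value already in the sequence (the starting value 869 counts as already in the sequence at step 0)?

6

869 → 1457
1457 → 533
533 → 179
179 → 1073
1073 → 371
371 → 371  — 371 repeats.
That took 6 steps.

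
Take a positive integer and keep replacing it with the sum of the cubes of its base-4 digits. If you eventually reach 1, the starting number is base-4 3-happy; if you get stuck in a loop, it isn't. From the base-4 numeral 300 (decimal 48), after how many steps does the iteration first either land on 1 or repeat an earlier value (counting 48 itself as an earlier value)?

48 = (3,0,0)_4 → 3³ + 0³ + 0³ = 27 + 0 + 0 = 27
27 = (1,2,3)_4 → 1³ + 2³ + 3³ = 1 + 8 + 27 = 36
36 = (2,1,0)_4 → 2³ + 1³ + 0³ = 8 + 1 + 0 = 9
9 = (2,1)_4 → 2³ + 1³ = 8 + 1 = 9  — 9 repeats.
That took 4 steps.

4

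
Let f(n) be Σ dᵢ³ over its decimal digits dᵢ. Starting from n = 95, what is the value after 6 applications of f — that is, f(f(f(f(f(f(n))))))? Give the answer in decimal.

134

95 → 9³ + 5³ = 729 + 125 = 854
854 → 8³ + 5³ + 4³ = 512 + 125 + 64 = 701
701 → 7³ + 0³ + 1³ = 343 + 0 + 1 = 344
344 → 3³ + 4³ + 4³ = 27 + 64 + 64 = 155
155 → 1³ + 5³ + 5³ = 1 + 125 + 125 = 251
251 → 2³ + 5³ + 1³ = 8 + 125 + 1 = 134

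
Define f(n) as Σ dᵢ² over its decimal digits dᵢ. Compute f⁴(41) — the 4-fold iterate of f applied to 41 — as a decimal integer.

41 → 4² + 1² = 17
17 → 1² + 7² = 50
50 → 5² + 0² = 25
25 → 2² + 5² = 29

29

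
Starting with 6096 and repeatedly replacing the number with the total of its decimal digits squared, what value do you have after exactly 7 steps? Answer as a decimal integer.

89

6096 → 6² + 0² + 9² + 6² = 153
153 → 1² + 5² + 3² = 35
35 → 3² + 5² = 34
34 → 3² + 4² = 25
25 → 2² + 5² = 29
29 → 2² + 9² = 85
85 → 8² + 5² = 89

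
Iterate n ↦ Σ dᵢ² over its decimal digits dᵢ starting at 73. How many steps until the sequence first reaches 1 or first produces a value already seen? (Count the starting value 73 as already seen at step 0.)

9

73 → 58
58 → 89
89 → 145
145 → 42
42 → 20
20 → 4
4 → 16
16 → 37
37 → 58  — 58 repeats.
That took 9 steps.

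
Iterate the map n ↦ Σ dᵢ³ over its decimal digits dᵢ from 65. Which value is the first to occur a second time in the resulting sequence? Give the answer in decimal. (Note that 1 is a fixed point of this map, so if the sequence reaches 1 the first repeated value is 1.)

65 → 6³ + 5³ = 216 + 125 = 341
341 → 3³ + 4³ + 1³ = 27 + 64 + 1 = 92
92 → 9³ + 2³ = 729 + 8 = 737
737 → 7³ + 3³ + 7³ = 343 + 27 + 343 = 713
713 → 7³ + 1³ + 3³ = 343 + 1 + 27 = 371
371 → 3³ + 7³ + 1³ = 27 + 343 + 1 = 371  — 371 already appeared earlier.

371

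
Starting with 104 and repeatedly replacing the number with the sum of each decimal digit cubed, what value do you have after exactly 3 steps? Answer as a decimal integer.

104 → 1³ + 0³ + 4³ = 1 + 0 + 64 = 65
65 → 6³ + 5³ = 216 + 125 = 341
341 → 3³ + 4³ + 1³ = 27 + 64 + 1 = 92

92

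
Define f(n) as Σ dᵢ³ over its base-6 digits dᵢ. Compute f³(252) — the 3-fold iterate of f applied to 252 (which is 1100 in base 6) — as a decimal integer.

252 = (1,1,0,0)_6 → 1³ + 1³ + 0³ + 0³ = 2
2 = (2)_6 → 2³ = 8
8 = (1,2)_6 → 1³ + 2³ = 9

9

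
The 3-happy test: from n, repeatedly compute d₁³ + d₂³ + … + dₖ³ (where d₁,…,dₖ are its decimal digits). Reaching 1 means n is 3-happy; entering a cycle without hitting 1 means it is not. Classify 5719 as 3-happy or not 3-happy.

3-happy

5719 → 5³ + 7³ + 1³ + 9³ = 1198
1198 → 1³ + 1³ + 9³ + 8³ = 1243
1243 → 1³ + 2³ + 4³ + 3³ = 100
100 → 1³ + 0³ + 0³ = 1  — reached 1.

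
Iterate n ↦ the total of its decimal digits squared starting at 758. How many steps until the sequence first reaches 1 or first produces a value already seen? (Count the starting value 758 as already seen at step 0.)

758 → 138
138 → 74
74 → 65
65 → 61
61 → 37
37 → 58
58 → 89
89 → 145
145 → 42
42 → 20
20 → 4
4 → 16
16 → 37  — 37 repeats.
That took 13 steps.

13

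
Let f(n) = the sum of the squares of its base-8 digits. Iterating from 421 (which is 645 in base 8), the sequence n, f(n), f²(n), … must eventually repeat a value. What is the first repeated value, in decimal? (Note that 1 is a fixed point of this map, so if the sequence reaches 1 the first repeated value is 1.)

1

421 = (6,4,5)_8 → 6² + 4² + 5² = 77
77 = (1,1,5)_8 → 1² + 1² + 5² = 27
27 = (3,3)_8 → 3² + 3² = 18
18 = (2,2)_8 → 2² + 2² = 8
8 = (1,0)_8 → 1² + 0² = 1  — reached the fixed point 1.
1 → 1, so 1 is the first repeated value.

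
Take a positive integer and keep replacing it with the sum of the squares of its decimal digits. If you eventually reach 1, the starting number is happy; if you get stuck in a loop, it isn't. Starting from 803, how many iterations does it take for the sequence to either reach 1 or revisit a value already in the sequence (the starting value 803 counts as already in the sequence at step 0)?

10

803 → 73
73 → 58
58 → 89
89 → 145
145 → 42
42 → 20
20 → 4
4 → 16
16 → 37
37 → 58  — 58 repeats.
That took 10 steps.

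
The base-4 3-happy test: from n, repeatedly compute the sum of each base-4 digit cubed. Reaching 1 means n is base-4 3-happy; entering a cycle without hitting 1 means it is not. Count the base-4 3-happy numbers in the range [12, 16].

1

12: 12 → 27 → 36 → 9 → 9  (repeats 9)
13: 13 → 28 → 28  (repeats 28)
14: 14 → 35 → 35  (repeats 35)
15: 15 → 54 → 36 → 9 → 9  (repeats 9)
16: 16 → 1  (reaches 1)
base-4 3-happy: 16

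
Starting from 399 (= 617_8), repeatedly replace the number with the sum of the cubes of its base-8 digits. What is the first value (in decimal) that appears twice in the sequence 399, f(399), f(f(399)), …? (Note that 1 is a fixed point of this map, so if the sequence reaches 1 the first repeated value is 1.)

399 = (6,1,7)_8 → 6³ + 1³ + 7³ = 216 + 1 + 343 = 560
560 = (1,0,6,0)_8 → 1³ + 0³ + 6³ + 0³ = 1 + 0 + 216 + 0 = 217
217 = (3,3,1)_8 → 3³ + 3³ + 1³ = 27 + 27 + 1 = 55
55 = (6,7)_8 → 6³ + 7³ = 216 + 343 = 559
559 = (1,0,5,7)_8 → 1³ + 0³ + 5³ + 7³ = 1 + 0 + 125 + 343 = 469
469 = (7,2,5)_8 → 7³ + 2³ + 5³ = 343 + 8 + 125 = 476
476 = (7,3,4)_8 → 7³ + 3³ + 4³ = 343 + 27 + 64 = 434
434 = (6,6,2)_8 → 6³ + 6³ + 2³ = 216 + 216 + 8 = 440
440 = (6,7,0)_8 → 6³ + 7³ + 0³ = 216 + 343 + 0 = 559  — 559 already appeared earlier.

559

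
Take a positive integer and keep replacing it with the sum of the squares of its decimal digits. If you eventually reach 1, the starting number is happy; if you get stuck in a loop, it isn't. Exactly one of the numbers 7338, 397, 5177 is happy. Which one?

7338: 7338 → 131 → 11 → 2 → 4 → 16 → 37 → 58 → 89 → 145 → 42 → 20 → 4  — repeats 4 (not happy)
397: 397 → 139 → 91 → 82 → 68 → 100 → 1  — reaches 1 (happy)
5177: 5177 → 124 → 21 → 5 → 25 → 29 → 85 → 89 → 145 → 42 → 20 → 4 → 16 → 37 → 58 → 89  — repeats 89 (not happy)

397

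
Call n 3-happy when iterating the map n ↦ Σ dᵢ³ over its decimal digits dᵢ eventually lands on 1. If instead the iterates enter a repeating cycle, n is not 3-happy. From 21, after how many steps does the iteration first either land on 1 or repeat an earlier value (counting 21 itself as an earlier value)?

21 → 2³ + 1³ = 9
9 → 9³ = 729
729 → 7³ + 2³ + 9³ = 1080
1080 → 1³ + 0³ + 8³ + 0³ = 513
513 → 5³ + 1³ + 3³ = 153
153 → 1³ + 5³ + 3³ = 153  — 153 repeats.
That took 6 steps.

6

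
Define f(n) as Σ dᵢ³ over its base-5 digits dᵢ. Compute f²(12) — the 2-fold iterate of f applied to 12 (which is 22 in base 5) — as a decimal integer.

28

12 = (2,2)_5 → 2³ + 2³ = 16
16 = (3,1)_5 → 3³ + 1³ = 28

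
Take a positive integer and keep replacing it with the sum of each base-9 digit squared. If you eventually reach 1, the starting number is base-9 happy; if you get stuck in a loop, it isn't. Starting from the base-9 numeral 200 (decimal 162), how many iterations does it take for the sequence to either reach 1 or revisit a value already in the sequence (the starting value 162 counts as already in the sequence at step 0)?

4

162 = (2,0,0)_9 → 2² + 0² + 0² = 4 + 0 + 0 = 4
4 = (4)_9 → 4² = 16
16 = (1,7)_9 → 1² + 7² = 1 + 49 = 50
50 = (5,5)_9 → 5² + 5² = 25 + 25 = 50  — 50 repeats.
That took 4 steps.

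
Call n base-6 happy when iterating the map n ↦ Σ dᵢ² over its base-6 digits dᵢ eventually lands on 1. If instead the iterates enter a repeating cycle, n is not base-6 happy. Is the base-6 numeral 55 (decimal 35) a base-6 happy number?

35 = (5,5)_6 → 5² + 5² = 50
50 = (1,2,2)_6 → 1² + 2² + 2² = 9
9 = (1,3)_6 → 1² + 3² = 10
10 = (1,4)_6 → 1² + 4² = 17
17 = (2,5)_6 → 2² + 5² = 29
29 = (4,5)_6 → 4² + 5² = 41
41 = (1,0,5)_6 → 1² + 0² + 5² = 26
26 = (4,2)_6 → 4² + 2² = 20
20 = (3,2)_6 → 3² + 2² = 13
13 = (2,1)_6 → 2² + 1² = 5
5 = (5)_6 → 5² = 25
25 = (4,1)_6 → 4² + 1² = 17  — 17 already seen; the sequence cycles without reaching 1.

not base-6 happy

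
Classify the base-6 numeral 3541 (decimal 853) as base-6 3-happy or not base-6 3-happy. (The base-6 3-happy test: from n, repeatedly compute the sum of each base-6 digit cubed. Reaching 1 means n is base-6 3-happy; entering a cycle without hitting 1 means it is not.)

853 = (3,5,4,1)_6 → 3³ + 5³ + 4³ + 1³ = 217
217 = (1,0,0,1)_6 → 1³ + 0³ + 0³ + 1³ = 2
2 = (2)_6 → 2³ = 8
8 = (1,2)_6 → 1³ + 2³ = 9
9 = (1,3)_6 → 1³ + 3³ = 28
28 = (4,4)_6 → 4³ + 4³ = 128
128 = (3,3,2)_6 → 3³ + 3³ + 2³ = 62
62 = (1,4,2)_6 → 1³ + 4³ + 2³ = 73
73 = (2,0,1)_6 → 2³ + 0³ + 1³ = 9  — 9 already seen; the sequence cycles without reaching 1.

not base-6 3-happy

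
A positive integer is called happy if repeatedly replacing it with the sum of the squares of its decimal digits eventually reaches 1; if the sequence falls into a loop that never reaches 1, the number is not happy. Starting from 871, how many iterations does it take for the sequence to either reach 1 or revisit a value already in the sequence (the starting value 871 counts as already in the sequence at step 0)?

871 → 8² + 7² + 1² = 64 + 49 + 1 = 114
114 → 1² + 1² + 4² = 1 + 1 + 16 = 18
18 → 1² + 8² = 1 + 64 = 65
65 → 6² + 5² = 36 + 25 = 61
61 → 6² + 1² = 36 + 1 = 37
37 → 3² + 7² = 9 + 49 = 58
58 → 5² + 8² = 25 + 64 = 89
89 → 8² + 9² = 64 + 81 = 145
145 → 1² + 4² + 5² = 1 + 16 + 25 = 42
42 → 4² + 2² = 16 + 4 = 20
20 → 2² + 0² = 4 + 0 = 4
4 → 4² = 16
16 → 1² + 6² = 1 + 36 = 37  — 37 repeats.
That took 13 steps.

13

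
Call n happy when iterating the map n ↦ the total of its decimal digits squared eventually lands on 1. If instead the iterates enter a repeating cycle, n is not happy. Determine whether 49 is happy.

happy

49 → 4² + 9² = 16 + 81 = 97
97 → 9² + 7² = 81 + 49 = 130
130 → 1² + 3² + 0² = 1 + 9 + 0 = 10
10 → 1² + 0² = 1 + 0 = 1  — reached 1.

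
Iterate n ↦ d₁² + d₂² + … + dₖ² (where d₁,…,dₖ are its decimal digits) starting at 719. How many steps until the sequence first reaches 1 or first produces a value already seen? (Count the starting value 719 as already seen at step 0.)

719 → 131
131 → 11
11 → 2
2 → 4
4 → 16
16 → 37
37 → 58
58 → 89
89 → 145
145 → 42
42 → 20
20 → 4  — 4 repeats.
That took 12 steps.

12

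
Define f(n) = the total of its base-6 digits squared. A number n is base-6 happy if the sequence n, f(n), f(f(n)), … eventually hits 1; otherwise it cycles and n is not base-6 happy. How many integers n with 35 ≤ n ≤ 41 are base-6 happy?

35: 35 → 50 → 9 → 10 → 17 → 29 → 41 → 26 → 20 → 13 → 5 → 25 → 17  (repeats 17)
36: 36 → 1  (reaches 1)
37: 37 → 2 → 4 → 16 → 20 → 13 → 5 → 25 → 17 → 29 → 41 → 26 → 20  (repeats 20)
38: 38 → 5 → 25 → 17 → 29 → 41 → 26 → 20 → 13 → 5  (repeats 5)
39: 39 → 10 → 17 → 29 → 41 → 26 → 20 → 13 → 5 → 25 → 17  (repeats 17)
40: 40 → 17 → 29 → 41 → 26 → 20 → 13 → 5 → 25 → 17  (repeats 17)
41: 41 → 26 → 20 → 13 → 5 → 25 → 17 → 29 → 41  (repeats 41)
base-6 happy: 36

1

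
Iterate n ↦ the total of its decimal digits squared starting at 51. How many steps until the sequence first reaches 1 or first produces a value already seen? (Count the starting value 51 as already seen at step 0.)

51 → 5² + 1² = 26
26 → 2² + 6² = 40
40 → 4² + 0² = 16
16 → 1² + 6² = 37
37 → 3² + 7² = 58
58 → 5² + 8² = 89
89 → 8² + 9² = 145
145 → 1² + 4² + 5² = 42
42 → 4² + 2² = 20
20 → 2² + 0² = 4
4 → 4² = 16  — 16 repeats.
That took 11 steps.

11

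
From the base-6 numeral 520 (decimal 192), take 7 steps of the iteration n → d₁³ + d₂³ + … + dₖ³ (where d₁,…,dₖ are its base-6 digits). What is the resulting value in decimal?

36

192 = (5,2,0)_6 → 5³ + 2³ + 0³ = 133
133 = (3,4,1)_6 → 3³ + 4³ + 1³ = 92
92 = (2,3,2)_6 → 2³ + 3³ + 2³ = 43
43 = (1,1,1)_6 → 1³ + 1³ + 1³ = 3
3 = (3)_6 → 3³ = 27
27 = (4,3)_6 → 4³ + 3³ = 91
91 = (2,3,1)_6 → 2³ + 3³ + 1³ = 36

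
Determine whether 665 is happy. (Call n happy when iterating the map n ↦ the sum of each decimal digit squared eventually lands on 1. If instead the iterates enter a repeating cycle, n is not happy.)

665 → 6² + 6² + 5² = 97
97 → 9² + 7² = 130
130 → 1² + 3² + 0² = 10
10 → 1² + 0² = 1  — reached 1.

happy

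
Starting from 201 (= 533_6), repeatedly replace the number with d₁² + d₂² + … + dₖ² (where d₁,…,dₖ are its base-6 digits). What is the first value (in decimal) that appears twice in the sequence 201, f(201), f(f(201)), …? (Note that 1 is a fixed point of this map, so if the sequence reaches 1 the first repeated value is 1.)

17

201 = (5,3,3)_6 → 5² + 3² + 3² = 43
43 = (1,1,1)_6 → 1² + 1² + 1² = 3
3 = (3)_6 → 3² = 9
9 = (1,3)_6 → 1² + 3² = 10
10 = (1,4)_6 → 1² + 4² = 17
17 = (2,5)_6 → 2² + 5² = 29
29 = (4,5)_6 → 4² + 5² = 41
41 = (1,0,5)_6 → 1² + 0² + 5² = 26
26 = (4,2)_6 → 4² + 2² = 20
20 = (3,2)_6 → 3² + 2² = 13
13 = (2,1)_6 → 2² + 1² = 5
5 = (5)_6 → 5² = 25
25 = (4,1)_6 → 4² + 1² = 17  — 17 already appeared earlier.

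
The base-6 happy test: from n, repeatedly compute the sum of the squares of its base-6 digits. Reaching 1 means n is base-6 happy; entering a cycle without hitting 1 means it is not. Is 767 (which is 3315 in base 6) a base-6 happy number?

base-6 happy

767 = (3,3,1,5)_6 → 3² + 3² + 1² + 5² = 44
44 = (1,1,2)_6 → 1² + 1² + 2² = 6
6 = (1,0)_6 → 1² + 0² = 1  — reached 1.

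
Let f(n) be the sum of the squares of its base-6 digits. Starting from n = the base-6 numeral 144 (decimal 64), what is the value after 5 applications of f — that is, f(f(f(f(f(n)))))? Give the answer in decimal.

64 = (1,4,4)_6 → 1² + 4² + 4² = 1 + 16 + 16 = 33
33 = (5,3)_6 → 5² + 3² = 25 + 9 = 34
34 = (5,4)_6 → 5² + 4² = 25 + 16 = 41
41 = (1,0,5)_6 → 1² + 0² + 5² = 1 + 0 + 25 = 26
26 = (4,2)_6 → 4² + 2² = 16 + 4 = 20

20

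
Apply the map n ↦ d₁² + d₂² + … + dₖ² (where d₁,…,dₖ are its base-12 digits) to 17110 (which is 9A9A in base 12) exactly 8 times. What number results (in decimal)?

17110 = (9,10,9,10)_12 → 362
362 = (2,6,2)_12 → 44
44 = (3,8)_12 → 73
73 = (6,1)_12 → 37
37 = (3,1)_12 → 10
10 = (10)_12 → 100
100 = (8,4)_12 → 80
80 = (6,8)_12 → 100

100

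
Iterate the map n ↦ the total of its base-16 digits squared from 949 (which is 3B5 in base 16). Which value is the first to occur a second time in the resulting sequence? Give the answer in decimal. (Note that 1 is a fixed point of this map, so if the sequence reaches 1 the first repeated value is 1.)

949 = (3,11,5)_16 → 3² + 11² + 5² = 9 + 121 + 25 = 155
155 = (9,11)_16 → 9² + 11² = 81 + 121 = 202
202 = (12,10)_16 → 12² + 10² = 144 + 100 = 244
244 = (15,4)_16 → 15² + 4² = 225 + 16 = 241
241 = (15,1)_16 → 15² + 1² = 225 + 1 = 226
226 = (14,2)_16 → 14² + 2² = 196 + 4 = 200
200 = (12,8)_16 → 12² + 8² = 144 + 64 = 208
208 = (13,0)_16 → 13² + 0² = 169 + 0 = 169
169 = (10,9)_16 → 10² + 9² = 100 + 81 = 181
181 = (11,5)_16 → 11² + 5² = 121 + 25 = 146
146 = (9,2)_16 → 9² + 2² = 81 + 4 = 85
85 = (5,5)_16 → 5² + 5² = 25 + 25 = 50
50 = (3,2)_16 → 3² + 2² = 9 + 4 = 13
13 = (13)_16 → 13² = 169  — 169 already appeared earlier.

169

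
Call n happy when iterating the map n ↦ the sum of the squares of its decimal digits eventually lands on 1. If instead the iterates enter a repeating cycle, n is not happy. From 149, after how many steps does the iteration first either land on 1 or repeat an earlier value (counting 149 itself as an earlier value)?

10

149 → 98
98 → 145
145 → 42
42 → 20
20 → 4
4 → 16
16 → 37
37 → 58
58 → 89
89 → 145  — 145 repeats.
That took 10 steps.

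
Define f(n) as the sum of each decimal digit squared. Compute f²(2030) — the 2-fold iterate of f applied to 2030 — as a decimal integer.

2030 → 2² + 0² + 3² + 0² = 4 + 0 + 9 + 0 = 13
13 → 1² + 3² = 1 + 9 = 10

10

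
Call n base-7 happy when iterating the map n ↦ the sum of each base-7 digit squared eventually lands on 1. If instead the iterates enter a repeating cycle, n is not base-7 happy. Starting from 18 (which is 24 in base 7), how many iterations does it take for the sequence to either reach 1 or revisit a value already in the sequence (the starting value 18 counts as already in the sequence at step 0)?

8

18 = (2,4)_7 → 20
20 = (2,6)_7 → 40
40 = (5,5)_7 → 50
50 = (1,0,1)_7 → 2
2 = (2)_7 → 4
4 = (4)_7 → 16
16 = (2,2)_7 → 8
8 = (1,1)_7 → 2  — 2 repeats.
That took 8 steps.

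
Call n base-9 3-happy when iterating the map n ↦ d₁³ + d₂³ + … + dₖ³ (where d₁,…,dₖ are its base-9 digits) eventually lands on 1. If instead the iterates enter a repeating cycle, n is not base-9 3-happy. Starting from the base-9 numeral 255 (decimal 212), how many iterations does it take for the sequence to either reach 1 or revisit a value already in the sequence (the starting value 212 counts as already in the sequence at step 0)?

212 = (2,5,5)_9 → 2³ + 5³ + 5³ = 8 + 125 + 125 = 258
258 = (3,1,6)_9 → 3³ + 1³ + 6³ = 27 + 1 + 216 = 244
244 = (3,0,1)_9 → 3³ + 0³ + 1³ = 27 + 0 + 1 = 28
28 = (3,1)_9 → 3³ + 1³ = 27 + 1 = 28  — 28 repeats.
That took 4 steps.

4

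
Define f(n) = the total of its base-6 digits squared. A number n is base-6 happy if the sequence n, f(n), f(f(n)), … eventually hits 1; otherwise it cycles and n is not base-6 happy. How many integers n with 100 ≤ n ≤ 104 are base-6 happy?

1

100: 100 → 36 → 1  — base-6 happy
101: 101 → 45 → 11 → 26 → 20 → 13 → 5 → 25 → 17 → 29 → 41 → 26  — not base-6 happy
102: 102 → 29 → 41 → 26 → 20 → 13 → 5 → 25 → 17 → 29  — not base-6 happy
103: 103 → 30 → 25 → 17 → 29 → 41 → 26 → 20 → 13 → 5 → 25  — not base-6 happy
104: 104 → 33 → 34 → 41 → 26 → 20 → 13 → 5 → 25 → 17 → 29 → 41  — not base-6 happy
base-6 happy: 100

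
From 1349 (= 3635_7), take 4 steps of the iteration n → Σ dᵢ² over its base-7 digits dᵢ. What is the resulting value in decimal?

1349 = (3,6,3,5)_7 → 3² + 6² + 3² + 5² = 79
79 = (1,4,2)_7 → 1² + 4² + 2² = 21
21 = (3,0)_7 → 3² + 0² = 9
9 = (1,2)_7 → 1² + 2² = 5

5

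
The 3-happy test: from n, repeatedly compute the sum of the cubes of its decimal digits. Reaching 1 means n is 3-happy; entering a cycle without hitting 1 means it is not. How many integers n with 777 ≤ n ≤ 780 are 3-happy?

777: 777 → 1029 → 738 → 882 → 1032 → 36 → 243 → 99 → 1458 → 702 → 351 → 153 → 153  — not 3-happy
778: 778 → 1198 → 1243 → 100 → 1  — 3-happy
779: 779 → 1415 → 191 → 731 → 371 → 371  — not 3-happy
780: 780 → 855 → 762 → 567 → 684 → 792 → 1080 → 513 → 153 → 153  — not 3-happy
3-happy: 778

1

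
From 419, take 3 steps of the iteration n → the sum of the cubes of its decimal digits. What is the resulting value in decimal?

245

419 → 794
794 → 1136
1136 → 245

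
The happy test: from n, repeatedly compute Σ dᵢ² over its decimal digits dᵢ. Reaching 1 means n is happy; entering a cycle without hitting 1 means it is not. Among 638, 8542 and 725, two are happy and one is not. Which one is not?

725

638: 638 → 109 → 82 → 68 → 100 → 1  — reaches 1 (happy)
8542: 8542 → 109 → 82 → 68 → 100 → 1  — reaches 1 (happy)
725: 725 → 78 → 113 → 11 → 2 → 4 → 16 → 37 → 58 → 89 → 145 → 42 → 20 → 4  — repeats 4 (not happy)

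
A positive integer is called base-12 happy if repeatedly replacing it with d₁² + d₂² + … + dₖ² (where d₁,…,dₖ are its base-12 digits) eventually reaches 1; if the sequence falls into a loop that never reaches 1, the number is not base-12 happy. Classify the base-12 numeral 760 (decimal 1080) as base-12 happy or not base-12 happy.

not base-12 happy

1080 = (7,6,0)_12 → 7² + 6² + 0² = 49 + 36 + 0 = 85
85 = (7,1)_12 → 7² + 1² = 49 + 1 = 50
50 = (4,2)_12 → 4² + 2² = 16 + 4 = 20
20 = (1,8)_12 → 1² + 8² = 1 + 64 = 65
65 = (5,5)_12 → 5² + 5² = 25 + 25 = 50  — 50 already seen; the sequence cycles without reaching 1.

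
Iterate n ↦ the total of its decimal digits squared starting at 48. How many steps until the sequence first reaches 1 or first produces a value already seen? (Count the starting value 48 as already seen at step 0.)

48 → 4² + 8² = 16 + 64 = 80
80 → 8² + 0² = 64 + 0 = 64
64 → 6² + 4² = 36 + 16 = 52
52 → 5² + 2² = 25 + 4 = 29
29 → 2² + 9² = 4 + 81 = 85
85 → 8² + 5² = 64 + 25 = 89
89 → 8² + 9² = 64 + 81 = 145
145 → 1² + 4² + 5² = 1 + 16 + 25 = 42
42 → 4² + 2² = 16 + 4 = 20
20 → 2² + 0² = 4 + 0 = 4
4 → 4² = 16
16 → 1² + 6² = 1 + 36 = 37
37 → 3² + 7² = 9 + 49 = 58
58 → 5² + 8² = 25 + 64 = 89  — 89 repeats.
That took 14 steps.

14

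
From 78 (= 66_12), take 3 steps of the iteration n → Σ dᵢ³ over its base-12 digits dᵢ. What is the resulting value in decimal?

35

78 = (6,6)_12 → 6³ + 6³ = 432
432 = (3,0,0)_12 → 3³ + 0³ + 0³ = 27
27 = (2,3)_12 → 2³ + 3³ = 35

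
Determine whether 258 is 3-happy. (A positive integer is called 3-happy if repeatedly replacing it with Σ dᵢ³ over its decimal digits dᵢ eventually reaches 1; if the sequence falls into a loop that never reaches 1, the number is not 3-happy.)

258 → 2³ + 5³ + 8³ = 8 + 125 + 512 = 645
645 → 6³ + 4³ + 5³ = 216 + 64 + 125 = 405
405 → 4³ + 0³ + 5³ = 64 + 0 + 125 = 189
189 → 1³ + 8³ + 9³ = 1 + 512 + 729 = 1242
1242 → 1³ + 2³ + 4³ + 2³ = 1 + 8 + 64 + 8 = 81
81 → 8³ + 1³ = 512 + 1 = 513
513 → 5³ + 1³ + 3³ = 125 + 1 + 27 = 153
153 → 1³ + 5³ + 3³ = 1 + 125 + 27 = 153  — 153 already seen; the sequence cycles without reaching 1.

not 3-happy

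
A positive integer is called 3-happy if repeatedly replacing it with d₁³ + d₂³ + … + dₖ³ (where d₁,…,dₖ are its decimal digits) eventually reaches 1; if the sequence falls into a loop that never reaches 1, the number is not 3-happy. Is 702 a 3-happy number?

702 → 7³ + 0³ + 2³ = 343 + 0 + 8 = 351
351 → 3³ + 5³ + 1³ = 27 + 125 + 1 = 153
153 → 1³ + 5³ + 3³ = 1 + 125 + 27 = 153  — 153 already seen; the sequence cycles without reaching 1.

not 3-happy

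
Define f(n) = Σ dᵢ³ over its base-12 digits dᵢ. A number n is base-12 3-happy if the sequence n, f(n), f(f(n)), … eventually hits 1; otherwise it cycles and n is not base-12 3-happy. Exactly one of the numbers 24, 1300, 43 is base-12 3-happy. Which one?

24: 24 → 8 → 512 → 755 → 1464 → 1008 → 343 → 415 → 1351 → 1136 → 1855 → 1344 → 793 → 342 → 288 → 8  — repeats 8 (not base-12 3-happy)
1300: 1300 → 793 → 342 → 288 → 8 → 512 → 755 → 1464 → 1008 → 343 → 415 → 1351 → 1136 → 1855 → 1344 → 793  — repeats 793 (not base-12 3-happy)
43: 43 → 370 → 1224 → 728 → 637 → 190 → 1028 → 856 → 1520 → 1728 → 1  — reaches 1 (base-12 3-happy)

43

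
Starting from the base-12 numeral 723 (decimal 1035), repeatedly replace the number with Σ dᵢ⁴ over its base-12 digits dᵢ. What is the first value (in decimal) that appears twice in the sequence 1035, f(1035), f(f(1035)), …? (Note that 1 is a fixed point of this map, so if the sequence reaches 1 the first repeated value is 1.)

11312

1035 = (7,2,3)_12 → 7⁴ + 2⁴ + 3⁴ = 2401 + 16 + 81 = 2498
2498 = (1,5,4,2)_12 → 1⁴ + 5⁴ + 4⁴ + 2⁴ = 1 + 625 + 256 + 16 = 898
898 = (6,2,10)_12 → 6⁴ + 2⁴ + 10⁴ = 1296 + 16 + 10000 = 11312
11312 = (6,6,6,8)_12 → 6⁴ + 6⁴ + 6⁴ + 8⁴ = 1296 + 1296 + 1296 + 4096 = 7984
7984 = (4,7,5,4)_12 → 4⁴ + 7⁴ + 5⁴ + 4⁴ = 256 + 2401 + 625 + 256 = 3538
3538 = (2,0,6,10)_12 → 2⁴ + 0⁴ + 6⁴ + 10⁴ = 16 + 0 + 1296 + 10000 = 11312  — 11312 already appeared earlier.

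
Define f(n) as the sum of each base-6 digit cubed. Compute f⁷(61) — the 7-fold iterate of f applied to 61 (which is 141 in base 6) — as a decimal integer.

61 = (1,4,1)_6 → 1³ + 4³ + 1³ = 1 + 64 + 1 = 66
66 = (1,5,0)_6 → 1³ + 5³ + 0³ = 1 + 125 + 0 = 126
126 = (3,3,0)_6 → 3³ + 3³ + 0³ = 27 + 27 + 0 = 54
54 = (1,3,0)_6 → 1³ + 3³ + 0³ = 1 + 27 + 0 = 28
28 = (4,4)_6 → 4³ + 4³ = 64 + 64 = 128
128 = (3,3,2)_6 → 3³ + 3³ + 2³ = 27 + 27 + 8 = 62
62 = (1,4,2)_6 → 1³ + 4³ + 2³ = 1 + 64 + 8 = 73

73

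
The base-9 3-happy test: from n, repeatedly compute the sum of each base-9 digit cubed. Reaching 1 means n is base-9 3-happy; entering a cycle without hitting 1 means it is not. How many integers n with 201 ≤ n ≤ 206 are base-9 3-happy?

201: 201 → 99 → 9 → 1  (reaches 1)
202: 202 → 136 → 218 → 232 → 694 → 638 → 1198 → 470 → 476 → 980 → 540 → 432 → 152 → 856 → 128 → 134 → 638  (repeats 638)
203: 203 → 197 → 547 → 775 → 127 → 127  (repeats 127)
204: 204 → 288 → 152 → 856 → 128 → 134 → 638 → 1198 → 470 → 476 → 980 → 540 → 432 → 152  (repeats 152)
205: 205 → 415 → 127 → 127  (repeats 127)
206: 206 → 584 → 856 → 128 → 134 → 638 → 1198 → 470 → 476 → 980 → 540 → 432 → 152 → 856  (repeats 856)
base-9 3-happy: 201

1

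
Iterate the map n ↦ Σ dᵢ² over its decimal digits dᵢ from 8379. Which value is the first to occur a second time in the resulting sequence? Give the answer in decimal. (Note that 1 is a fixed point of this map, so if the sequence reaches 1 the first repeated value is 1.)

8379 → 203
203 → 13
13 → 10
10 → 1  — reached the fixed point 1.
1 → 1, so 1 is the first repeated value.

1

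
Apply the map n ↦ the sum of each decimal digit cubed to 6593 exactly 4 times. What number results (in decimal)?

6593 → 1097
1097 → 1073
1073 → 371
371 → 371

371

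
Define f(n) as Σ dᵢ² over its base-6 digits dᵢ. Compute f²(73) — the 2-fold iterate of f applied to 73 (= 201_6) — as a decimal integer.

73 = (2,0,1)_6 → 2² + 0² + 1² = 4 + 0 + 1 = 5
5 = (5)_6 → 5² = 25

25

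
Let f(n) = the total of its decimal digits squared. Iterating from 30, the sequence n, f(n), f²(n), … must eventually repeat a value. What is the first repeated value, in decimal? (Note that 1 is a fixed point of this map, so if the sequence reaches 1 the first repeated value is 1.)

30 → 9
9 → 81
81 → 65
65 → 61
61 → 37
37 → 58
58 → 89
89 → 145
145 → 42
42 → 20
20 → 4
4 → 16
16 → 37  — 37 already appeared earlier.

37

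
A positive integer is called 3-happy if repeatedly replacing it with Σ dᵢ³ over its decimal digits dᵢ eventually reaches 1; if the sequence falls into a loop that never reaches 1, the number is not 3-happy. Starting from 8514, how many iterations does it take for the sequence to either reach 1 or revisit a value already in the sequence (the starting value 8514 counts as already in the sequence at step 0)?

8514 → 8³ + 5³ + 1³ + 4³ = 702
702 → 7³ + 0³ + 2³ = 351
351 → 3³ + 5³ + 1³ = 153
153 → 1³ + 5³ + 3³ = 153  — 153 repeats.
That took 4 steps.

4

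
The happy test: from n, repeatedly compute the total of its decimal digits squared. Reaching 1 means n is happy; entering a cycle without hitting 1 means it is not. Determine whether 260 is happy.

not happy

260 → 2² + 6² + 0² = 40
40 → 4² + 0² = 16
16 → 1² + 6² = 37
37 → 3² + 7² = 58
58 → 5² + 8² = 89
89 → 8² + 9² = 145
145 → 1² + 4² + 5² = 42
42 → 4² + 2² = 20
20 → 2² + 0² = 4
4 → 4² = 16  — 16 already seen; the sequence cycles without reaching 1.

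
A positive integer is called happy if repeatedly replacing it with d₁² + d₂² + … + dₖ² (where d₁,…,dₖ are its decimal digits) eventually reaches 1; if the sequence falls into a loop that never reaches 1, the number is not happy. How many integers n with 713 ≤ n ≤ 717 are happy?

1

713: 713 → 59 → 106 → 37 → 58 → 89 → 145 → 42 → 20 → 4 → 16 → 37  — not happy
714: 714 → 66 → 72 → 53 → 34 → 25 → 29 → 85 → 89 → 145 → 42 → 20 → 4 → 16 → 37 → 58 → 89  — not happy
715: 715 → 75 → 74 → 65 → 61 → 37 → 58 → 89 → 145 → 42 → 20 → 4 → 16 → 37  — not happy
716: 716 → 86 → 100 → 1  — happy
717: 717 → 99 → 162 → 41 → 17 → 50 → 25 → 29 → 85 → 89 → 145 → 42 → 20 → 4 → 16 → 37 → 58 → 89  — not happy
happy: 716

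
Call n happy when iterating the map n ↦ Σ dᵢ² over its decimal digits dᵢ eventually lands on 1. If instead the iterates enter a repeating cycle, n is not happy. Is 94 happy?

happy

94 → 9² + 4² = 81 + 16 = 97
97 → 9² + 7² = 81 + 49 = 130
130 → 1² + 3² + 0² = 1 + 9 + 0 = 10
10 → 1² + 0² = 1 + 0 = 1  — reached 1.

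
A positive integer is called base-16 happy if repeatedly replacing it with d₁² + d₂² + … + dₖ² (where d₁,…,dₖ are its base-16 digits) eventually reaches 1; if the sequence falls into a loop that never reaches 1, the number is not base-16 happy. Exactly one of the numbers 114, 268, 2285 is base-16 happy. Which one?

114

114: 114 → 53 → 34 → 8 → 64 → 16 → 1  — reaches 1 (base-16 happy)
268: 268 → 145 → 82 → 29 → 170 → 200 → 208 → 169 → 181 → 146 → 85 → 50 → 13 → 169  — repeats 169 (not base-16 happy)
2285: 2285 → 429 → 270 → 197 → 169 → 181 → 146 → 85 → 50 → 13 → 169  — repeats 169 (not base-16 happy)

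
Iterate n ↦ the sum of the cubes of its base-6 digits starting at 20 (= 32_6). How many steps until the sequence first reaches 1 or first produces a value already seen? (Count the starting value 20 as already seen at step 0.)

4

20 = (3,2)_6 → 35
35 = (5,5)_6 → 250
250 = (1,0,5,4)_6 → 190
190 = (5,1,4)_6 → 190  — 190 repeats.
That took 4 steps.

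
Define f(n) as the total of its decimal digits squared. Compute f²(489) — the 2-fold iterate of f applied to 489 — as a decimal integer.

38

489 → 4² + 8² + 9² = 16 + 64 + 81 = 161
161 → 1² + 6² + 1² = 1 + 36 + 1 = 38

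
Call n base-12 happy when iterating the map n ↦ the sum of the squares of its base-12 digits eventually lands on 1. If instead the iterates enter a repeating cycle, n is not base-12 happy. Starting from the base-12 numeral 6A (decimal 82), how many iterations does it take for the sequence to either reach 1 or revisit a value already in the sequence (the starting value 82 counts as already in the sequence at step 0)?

6

82 = (6,10)_12 → 6² + 10² = 36 + 100 = 136
136 = (11,4)_12 → 11² + 4² = 121 + 16 = 137
137 = (11,5)_12 → 11² + 5² = 121 + 25 = 146
146 = (1,0,2)_12 → 1² + 0² + 2² = 1 + 0 + 4 = 5
5 = (5)_12 → 5² = 25
25 = (2,1)_12 → 2² + 1² = 4 + 1 = 5  — 5 repeats.
That took 6 steps.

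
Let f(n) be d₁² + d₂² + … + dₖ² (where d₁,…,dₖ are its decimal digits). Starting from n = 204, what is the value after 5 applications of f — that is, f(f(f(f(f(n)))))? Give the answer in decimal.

58

204 → 2² + 0² + 4² = 4 + 0 + 16 = 20
20 → 2² + 0² = 4 + 0 = 4
4 → 4² = 16
16 → 1² + 6² = 1 + 36 = 37
37 → 3² + 7² = 9 + 49 = 58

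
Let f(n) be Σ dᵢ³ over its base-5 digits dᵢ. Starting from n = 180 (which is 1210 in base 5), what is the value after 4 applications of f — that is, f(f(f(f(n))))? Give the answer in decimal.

180 = (1,2,1,0)_5 → 1³ + 2³ + 1³ + 0³ = 10
10 = (2,0)_5 → 2³ + 0³ = 8
8 = (1,3)_5 → 1³ + 3³ = 28
28 = (1,0,3)_5 → 1³ + 0³ + 3³ = 28

28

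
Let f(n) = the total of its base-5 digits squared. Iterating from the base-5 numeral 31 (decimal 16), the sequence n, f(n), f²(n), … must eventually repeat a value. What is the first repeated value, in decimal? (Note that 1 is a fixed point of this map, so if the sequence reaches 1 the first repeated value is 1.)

16

16 = (3,1)_5 → 10
10 = (2,0)_5 → 4
4 = (4)_5 → 16  — 16 already appeared earlier.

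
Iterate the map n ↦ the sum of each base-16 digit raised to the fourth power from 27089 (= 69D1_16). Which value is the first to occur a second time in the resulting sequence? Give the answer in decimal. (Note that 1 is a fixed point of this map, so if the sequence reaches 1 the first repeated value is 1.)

27089 = (6,9,13,1)_16 → 36419
36419 = (8,14,4,3)_16 → 42849
42849 = (10,7,6,1)_16 → 13698
13698 = (3,5,8,2)_16 → 4818
4818 = (1,2,13,2)_16 → 28594
28594 = (6,15,11,2)_16 → 66578
66578 = (1,0,4,1,2)_16 → 274
274 = (1,1,2)_16 → 18
18 = (1,2)_16 → 17
17 = (1,1)_16 → 2
2 = (2)_16 → 16
16 = (1,0)_16 → 1  — reached the fixed point 1.
1 → 1, so 1 is the first repeated value.

1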